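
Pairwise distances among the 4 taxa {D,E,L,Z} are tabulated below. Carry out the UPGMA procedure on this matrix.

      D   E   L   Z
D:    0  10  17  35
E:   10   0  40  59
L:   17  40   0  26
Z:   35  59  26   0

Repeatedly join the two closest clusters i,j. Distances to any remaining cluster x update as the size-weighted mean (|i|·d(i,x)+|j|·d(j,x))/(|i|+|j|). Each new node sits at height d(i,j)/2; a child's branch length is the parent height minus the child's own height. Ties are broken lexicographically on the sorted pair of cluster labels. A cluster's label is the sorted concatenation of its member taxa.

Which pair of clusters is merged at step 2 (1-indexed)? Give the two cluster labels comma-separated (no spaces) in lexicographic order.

iteration 1: select D,E (d=10); attach at lengths (5, 5); label the merged cluster DE
  updated: d(DE,L)=57/2, d(DE,Z)=47
iteration 2: select L,Z (d=26); attach at lengths (13, 13); label the merged cluster LZ
  updated: d(DE,LZ)=151/4
iteration 3: select DE,LZ (d=151/4); attach at lengths (111/8, 47/8); label the merged cluster DELZ
final tree: ((D:5,E:5):111/8,(L:13,Z:13):47/8)
total length: 223/4

L,Z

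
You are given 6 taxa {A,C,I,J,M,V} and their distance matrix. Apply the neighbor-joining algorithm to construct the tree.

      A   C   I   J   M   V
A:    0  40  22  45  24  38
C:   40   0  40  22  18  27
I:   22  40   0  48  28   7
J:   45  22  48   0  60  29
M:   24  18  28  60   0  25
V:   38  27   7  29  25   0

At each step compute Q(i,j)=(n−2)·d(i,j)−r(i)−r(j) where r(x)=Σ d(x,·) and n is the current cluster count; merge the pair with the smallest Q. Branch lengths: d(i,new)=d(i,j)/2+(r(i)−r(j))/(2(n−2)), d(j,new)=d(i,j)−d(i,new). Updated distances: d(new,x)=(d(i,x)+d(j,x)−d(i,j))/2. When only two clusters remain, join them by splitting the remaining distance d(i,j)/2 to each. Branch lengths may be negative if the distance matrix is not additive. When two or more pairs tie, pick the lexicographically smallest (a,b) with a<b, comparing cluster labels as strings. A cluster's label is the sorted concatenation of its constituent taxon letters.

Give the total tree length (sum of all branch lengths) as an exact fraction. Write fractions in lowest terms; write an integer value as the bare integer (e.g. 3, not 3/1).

79

1. join C+J (d=22, Q=-263) ⇒ CJ; edges |C|=31/8, |J|=145/8
  updated: d(A,CJ)=63/2, d(CJ,I)=33, d(CJ,M)=28, d(CJ,V)=17
2. join I+V (d=7, Q=-156) ⇒ IV; edges |I|=4, |V|=3
  updated: d(A,IV)=53/2, d(CJ,IV)=43/2, d(IV,M)=23
3. join A+M (d=24, Q=-109) ⇒ AM; edges |A|=55/4, |M|=41/4
  updated: d(AM,CJ)=71/4, d(AM,IV)=51/4
4. join AM+CJ (d=71/4, Q=-52) ⇒ ACJM; edges |AM|=9/2, |CJ|=53/4
  updated: d(ACJM,IV)=33/4
5. join ACJM+IV (d=33/4) ⇒ ACIJMV; edges |ACJM|=33/8, |IV|=33/8
final tree: (((A:55/4,M:41/4):9/2,(C:31/8,J:145/8):53/4):33/8,(I:4,V:3):33/8)
total length: 79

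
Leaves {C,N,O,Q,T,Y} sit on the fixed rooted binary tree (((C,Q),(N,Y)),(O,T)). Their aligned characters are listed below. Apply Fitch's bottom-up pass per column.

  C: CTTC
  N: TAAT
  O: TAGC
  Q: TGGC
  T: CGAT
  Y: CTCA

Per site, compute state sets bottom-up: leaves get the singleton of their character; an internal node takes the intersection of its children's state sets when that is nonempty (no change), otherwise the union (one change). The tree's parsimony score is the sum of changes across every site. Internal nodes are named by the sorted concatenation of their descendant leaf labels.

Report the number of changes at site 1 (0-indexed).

CQ@0: {C} ∪ {T} = {C,T} (union, +1)
NY@0: {T} ∪ {C} = {C,T} (union, +1)
CNQY@0: {C,T} ∩ {C,T} = {C,T} (intersection, +0)
OT@0: {T} ∪ {C} = {C,T} (union, +1)
CNOQTY@0: {C,T} ∩ {C,T} = {C,T} (intersection, +0)
CQ@1: {T} ∪ {G} = {G,T} (union, +1)
NY@1: {A} ∪ {T} = {A,T} (union, +1)
CNQY@1: {G,T} ∩ {A,T} = {T} (intersection, +0)
OT@1: {A} ∪ {G} = {A,G} (union, +1)
CNOQTY@1: {T} ∪ {A,G} = {A,G,T} (union, +1)
CQ@2: {T} ∪ {G} = {G,T} (union, +1)
NY@2: {A} ∪ {C} = {A,C} (union, +1)
CNQY@2: {G,T} ∪ {A,C} = {A,C,G,T} (union, +1)
OT@2: {G} ∪ {A} = {A,G} (union, +1)
CNOQTY@2: {A,C,G,T} ∩ {A,G} = {A,G} (intersection, +0)
CQ@3: {C} ∩ {C} = {C} (intersection, +0)
NY@3: {T} ∪ {A} = {A,T} (union, +1)
CNQY@3: {C} ∪ {A,T} = {A,C,T} (union, +1)
OT@3: {C} ∪ {T} = {C,T} (union, +1)
CNOQTY@3: {A,C,T} ∩ {C,T} = {C,T} (intersection, +0)
per-site changes: [3, 4, 4, 3]; total = 14

4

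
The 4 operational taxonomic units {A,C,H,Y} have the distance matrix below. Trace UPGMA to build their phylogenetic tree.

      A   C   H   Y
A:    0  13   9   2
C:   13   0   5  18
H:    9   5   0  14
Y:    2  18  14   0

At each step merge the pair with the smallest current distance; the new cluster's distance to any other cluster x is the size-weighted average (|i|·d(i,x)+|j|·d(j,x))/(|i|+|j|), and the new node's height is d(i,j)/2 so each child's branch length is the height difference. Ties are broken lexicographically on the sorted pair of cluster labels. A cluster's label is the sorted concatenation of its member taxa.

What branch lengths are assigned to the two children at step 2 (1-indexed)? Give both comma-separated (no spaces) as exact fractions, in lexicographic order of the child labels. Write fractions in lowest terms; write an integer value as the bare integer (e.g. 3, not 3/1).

5/2,5/2

1. join A+Y (d=2) ⇒ AY; edges |A|=1, |Y|=1
  updated: d(AY,C)=31/2, d(AY,H)=23/2
2. join C+H (d=5) ⇒ CH; edges |C|=5/2, |H|=5/2
  updated: d(AY,CH)=27/2
3. join AY+CH (d=27/2) ⇒ ACHY; edges |AY|=23/4, |CH|=17/4
final tree: ((A:1,Y:1):23/4,(C:5/2,H:5/2):17/4)
total length: 17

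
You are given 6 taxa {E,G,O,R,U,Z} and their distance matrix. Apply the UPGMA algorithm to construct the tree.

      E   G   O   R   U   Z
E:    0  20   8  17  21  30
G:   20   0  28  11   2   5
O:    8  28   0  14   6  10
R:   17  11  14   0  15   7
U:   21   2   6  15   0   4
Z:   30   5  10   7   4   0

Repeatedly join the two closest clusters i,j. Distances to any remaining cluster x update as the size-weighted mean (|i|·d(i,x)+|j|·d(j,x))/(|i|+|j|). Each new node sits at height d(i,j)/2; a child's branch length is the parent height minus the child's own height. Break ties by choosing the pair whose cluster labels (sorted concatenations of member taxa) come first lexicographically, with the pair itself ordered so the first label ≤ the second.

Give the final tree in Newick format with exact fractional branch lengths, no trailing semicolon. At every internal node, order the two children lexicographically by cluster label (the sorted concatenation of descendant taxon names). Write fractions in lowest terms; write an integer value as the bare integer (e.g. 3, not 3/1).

((E:4,O:4):41/8,(((G:1,U:1):5/4,Z:9/4):13/4,R:11/2):29/8)

step 1: merge (G,U) at d=2; branch lengths G→1, U→1; new cluster GU
  updated: d(E,GU)=41/2, d(GU,O)=17, d(GU,R)=13, d(GU,Z)=9/2
step 2: merge (GU,Z) at d=9/2; branch lengths GU→5/4, Z→9/4; new cluster GUZ
  updated: d(E,GUZ)=71/3, d(GUZ,O)=44/3, d(GUZ,R)=11
step 3: merge (E,O) at d=8; branch lengths E→4, O→4; new cluster EO
  updated: d(EO,GUZ)=115/6, d(EO,R)=31/2
step 4: merge (GUZ,R) at d=11; branch lengths GUZ→13/4, R→11/2; new cluster GRUZ
  updated: d(EO,GRUZ)=73/4
step 5: merge (EO,GRUZ) at d=73/4; branch lengths EO→41/8, GRUZ→29/8; new cluster EGORUZ
final tree: ((E:4,O:4):41/8,(((G:1,U:1):5/4,Z:9/4):13/4,R:11/2):29/8)
total length: 31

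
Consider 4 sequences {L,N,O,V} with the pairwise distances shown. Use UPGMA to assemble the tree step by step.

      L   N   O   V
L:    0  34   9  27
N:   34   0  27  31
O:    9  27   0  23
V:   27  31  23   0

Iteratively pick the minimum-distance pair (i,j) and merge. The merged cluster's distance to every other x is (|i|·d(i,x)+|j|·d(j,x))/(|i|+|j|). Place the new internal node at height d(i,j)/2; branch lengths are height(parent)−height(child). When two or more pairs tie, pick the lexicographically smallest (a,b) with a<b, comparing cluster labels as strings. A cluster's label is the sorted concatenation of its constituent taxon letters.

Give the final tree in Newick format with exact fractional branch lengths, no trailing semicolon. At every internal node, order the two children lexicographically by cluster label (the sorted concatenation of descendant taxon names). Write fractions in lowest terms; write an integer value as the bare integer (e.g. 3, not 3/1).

1. join L+O (d=9) ⇒ LO; edges |L|=9/2, |O|=9/2
  updated: d(LO,N)=61/2, d(LO,V)=25
2. join LO+V (d=25) ⇒ LOV; edges |LO|=8, |V|=25/2
  updated: d(LOV,N)=92/3
3. join LOV+N (d=92/3) ⇒ LNOV; edges |LOV|=17/6, |N|=46/3
final tree: (((L:9/2,O:9/2):8,V:25/2):17/6,N:46/3)
total length: 143/3

(((L:9/2,O:9/2):8,V:25/2):17/6,N:46/3)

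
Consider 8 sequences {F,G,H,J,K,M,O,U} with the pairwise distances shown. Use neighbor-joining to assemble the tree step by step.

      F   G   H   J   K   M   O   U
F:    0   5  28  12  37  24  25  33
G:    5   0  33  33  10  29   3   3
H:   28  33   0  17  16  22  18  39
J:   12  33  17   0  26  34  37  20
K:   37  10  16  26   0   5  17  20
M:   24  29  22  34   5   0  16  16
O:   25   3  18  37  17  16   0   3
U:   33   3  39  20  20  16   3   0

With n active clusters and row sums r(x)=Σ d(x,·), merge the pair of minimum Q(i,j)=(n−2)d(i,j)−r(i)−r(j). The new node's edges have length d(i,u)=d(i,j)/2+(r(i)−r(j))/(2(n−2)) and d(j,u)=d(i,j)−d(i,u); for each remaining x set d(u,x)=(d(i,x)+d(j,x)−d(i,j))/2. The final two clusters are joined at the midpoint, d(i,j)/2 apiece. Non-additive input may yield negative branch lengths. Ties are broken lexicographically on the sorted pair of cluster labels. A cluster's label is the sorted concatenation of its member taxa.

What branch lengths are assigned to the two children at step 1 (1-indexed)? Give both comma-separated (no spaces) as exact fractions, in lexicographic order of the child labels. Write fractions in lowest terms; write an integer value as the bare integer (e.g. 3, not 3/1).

1. join F+J (d=12, Q=-271) ⇒ FJ; edges |F|=19/4, |J|=29/4
  updated: d(FJ,G)=13, d(FJ,H)=33/2, d(FJ,K)=51/2, d(FJ,M)=23, d(FJ,O)=25, d(FJ,U)=41/2
2. join FJ+H (d=33/2, Q=-371/2) ⇒ FHJ; edges |FJ|=123/20, |H|=207/20
  updated: d(FHJ,G)=59/4, d(FHJ,K)=25/2, d(FHJ,M)=57/4, d(FHJ,O)=53/4, d(FHJ,U)=43/2
3. join K+M (d=5, Q=-499/4) ⇒ KM; edges |K|=17/32, |M|=143/32
  updated: d(FHJ,KM)=87/8, d(G,KM)=17, d(KM,O)=14, d(KM,U)=31/2
4. join FHJ+KM (d=87/8, Q=-681/8) ⇒ FHJKM; edges |FHJ|=95/16, |KM|=79/16
  updated: d(FHJKM,G)=167/16, d(FHJKM,O)=131/16, d(FHJKM,U)=209/16
5. join FHJKM+O (d=131/16, Q=-59/2) ⇒ FHJKMO; edges |FHJKM|=271/32, |O|=-9/32
  updated: d(FHJKMO,G)=21/8, d(FHJKMO,U)=63/16
6. join FHJKMO+G (d=21/8, Q=-153/16) ⇒ FGHJKMO; edges |FHJKMO|=57/32, |G|=27/32
  updated: d(FGHJKMO,U)=69/32
7. join FGHJKMO+U (d=69/32) ⇒ FGHJKMOU; edges |FGHJKMO|=69/64, |U|=69/64
final tree: ((((((F:19/4,J:29/4):123/20,H:207/20):95/16,(K:17/32,M:143/32):79/16):271/32,O:-9/32):57/32,G:27/32):69/64,U:69/64)
total length: 1835/32

19/4,29/4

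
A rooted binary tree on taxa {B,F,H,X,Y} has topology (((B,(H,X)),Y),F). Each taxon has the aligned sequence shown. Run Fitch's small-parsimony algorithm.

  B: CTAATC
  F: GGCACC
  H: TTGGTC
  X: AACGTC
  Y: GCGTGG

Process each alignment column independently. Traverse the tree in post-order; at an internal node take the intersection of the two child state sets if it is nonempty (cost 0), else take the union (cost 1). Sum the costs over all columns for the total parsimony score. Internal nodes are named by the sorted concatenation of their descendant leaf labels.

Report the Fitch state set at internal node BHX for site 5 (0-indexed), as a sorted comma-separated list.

C

site 0, node HX: H={T} ∪ X={A} → {A,T} (+1)
site 0, node BHX: B={C} ∪ HX={A,T} → {A,C,T} (+1)
site 0, node BHXY: BHX={A,C,T} ∪ Y={G} → {A,C,G,T} (+1)
site 0, node BFHXY: BHXY={A,C,G,T} ∩ F={G} → {G} (+0)
site 1, node HX: H={T} ∪ X={A} → {A,T} (+1)
site 1, node BHX: B={T} ∩ HX={A,T} → {T} (+0)
site 1, node BHXY: BHX={T} ∪ Y={C} → {C,T} (+1)
site 1, node BFHXY: BHXY={C,T} ∪ F={G} → {C,G,T} (+1)
site 2, node HX: H={G} ∪ X={C} → {C,G} (+1)
site 2, node BHX: B={A} ∪ HX={C,G} → {A,C,G} (+1)
site 2, node BHXY: BHX={A,C,G} ∩ Y={G} → {G} (+0)
site 2, node BFHXY: BHXY={G} ∪ F={C} → {C,G} (+1)
site 3, node HX: H={G} ∩ X={G} → {G} (+0)
site 3, node BHX: B={A} ∪ HX={G} → {A,G} (+1)
site 3, node BHXY: BHX={A,G} ∪ Y={T} → {A,G,T} (+1)
site 3, node BFHXY: BHXY={A,G,T} ∩ F={A} → {A} (+0)
site 4, node HX: H={T} ∩ X={T} → {T} (+0)
site 4, node BHX: B={T} ∩ HX={T} → {T} (+0)
site 4, node BHXY: BHX={T} ∪ Y={G} → {G,T} (+1)
site 4, node BFHXY: BHXY={G,T} ∪ F={C} → {C,G,T} (+1)
site 5, node HX: H={C} ∩ X={C} → {C} (+0)
site 5, node BHX: B={C} ∩ HX={C} → {C} (+0)
site 5, node BHXY: BHX={C} ∪ Y={G} → {C,G} (+1)
site 5, node BFHXY: BHXY={C,G} ∩ F={C} → {C} (+0)
per-site changes: [3, 3, 3, 2, 2, 1]; total = 14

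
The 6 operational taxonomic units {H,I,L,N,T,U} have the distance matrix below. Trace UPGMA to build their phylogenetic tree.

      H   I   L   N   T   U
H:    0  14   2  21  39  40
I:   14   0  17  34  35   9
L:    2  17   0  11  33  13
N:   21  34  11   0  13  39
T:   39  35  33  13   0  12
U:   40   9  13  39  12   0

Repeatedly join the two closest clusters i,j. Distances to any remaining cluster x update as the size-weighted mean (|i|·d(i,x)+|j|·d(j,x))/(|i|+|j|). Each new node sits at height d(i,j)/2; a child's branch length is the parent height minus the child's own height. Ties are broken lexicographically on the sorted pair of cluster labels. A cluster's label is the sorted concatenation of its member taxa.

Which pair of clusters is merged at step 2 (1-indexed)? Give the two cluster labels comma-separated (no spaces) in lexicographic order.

iteration 1: select H,L (d=2); attach at lengths (1, 1); label the merged cluster HL
  updated: d(HL,I)=31/2, d(HL,N)=16, d(HL,T)=36, d(HL,U)=53/2
iteration 2: select I,U (d=9); attach at lengths (9/2, 9/2); label the merged cluster IU
  updated: d(HL,IU)=21, d(IU,N)=73/2, d(IU,T)=47/2
iteration 3: select N,T (d=13); attach at lengths (13/2, 13/2); label the merged cluster NT
  updated: d(HL,NT)=26, d(IU,NT)=30
iteration 4: select HL,IU (d=21); attach at lengths (19/2, 6); label the merged cluster HILU
  updated: d(HILU,NT)=28
iteration 5: select HILU,NT (d=28); attach at lengths (7/2, 15/2); label the merged cluster HILNTU
final tree: (((H:1,L:1):19/2,(I:9/2,U:9/2):6):7/2,(N:13/2,T:13/2):15/2)
total length: 101/2

I,U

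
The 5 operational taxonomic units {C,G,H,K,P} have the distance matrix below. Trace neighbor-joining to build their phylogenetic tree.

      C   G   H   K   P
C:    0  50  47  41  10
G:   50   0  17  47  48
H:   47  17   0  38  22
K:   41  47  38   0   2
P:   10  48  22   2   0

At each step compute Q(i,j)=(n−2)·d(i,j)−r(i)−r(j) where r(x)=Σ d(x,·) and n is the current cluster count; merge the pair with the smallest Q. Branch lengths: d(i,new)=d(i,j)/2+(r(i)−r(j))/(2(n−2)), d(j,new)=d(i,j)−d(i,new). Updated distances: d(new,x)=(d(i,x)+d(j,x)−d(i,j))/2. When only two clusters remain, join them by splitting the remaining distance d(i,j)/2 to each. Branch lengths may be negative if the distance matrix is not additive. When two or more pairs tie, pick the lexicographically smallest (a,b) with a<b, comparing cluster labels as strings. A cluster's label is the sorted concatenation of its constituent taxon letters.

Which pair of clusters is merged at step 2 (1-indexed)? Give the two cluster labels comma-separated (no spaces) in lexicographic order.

1. join G+H (d=17, Q=-235) ⇒ GH; edges |G|=89/6, |H|=13/6
  updated: d(C,GH)=40, d(GH,K)=34, d(GH,P)=53/2
2. join C+GH (d=40, Q=-223/2) ⇒ CGH; edges |C|=141/8, |GH|=179/8
  updated: d(CGH,K)=35/2, d(CGH,P)=-7/4
3. join CGH+K (d=35/2, Q=-71/4) ⇒ CGHK; edges |CGH|=55/8, |K|=85/8
  updated: d(CGHK,P)=-69/8
4. join CGHK+P (d=-69/8) ⇒ CGHKP; edges |CGHK|=-69/16, |P|=-69/16
final tree: (((C:141/8,(G:89/6,H:13/6):179/8):55/8,K:85/8):-69/16,P:-69/16)
total length: 527/8

C,GH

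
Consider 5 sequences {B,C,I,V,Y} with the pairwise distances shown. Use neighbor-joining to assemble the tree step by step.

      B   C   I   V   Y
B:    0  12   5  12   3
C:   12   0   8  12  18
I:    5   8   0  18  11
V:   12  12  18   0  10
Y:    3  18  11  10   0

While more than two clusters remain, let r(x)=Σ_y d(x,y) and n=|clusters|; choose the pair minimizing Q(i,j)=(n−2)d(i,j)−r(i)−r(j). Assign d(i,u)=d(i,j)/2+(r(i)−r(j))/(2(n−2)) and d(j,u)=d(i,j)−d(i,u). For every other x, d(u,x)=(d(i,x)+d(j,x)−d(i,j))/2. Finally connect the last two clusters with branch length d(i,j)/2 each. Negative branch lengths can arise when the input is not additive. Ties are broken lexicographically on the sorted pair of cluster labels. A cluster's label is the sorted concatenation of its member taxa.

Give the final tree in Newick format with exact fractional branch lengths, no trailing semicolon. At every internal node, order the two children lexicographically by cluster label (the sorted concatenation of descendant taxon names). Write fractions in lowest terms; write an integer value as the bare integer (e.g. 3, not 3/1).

(((B:1/2,Y:5/2):9/4,(C:16/3,I:8/3):15/4):29/8,V:29/8)

step 1: merge (C,I) at d=8, Q=-68; branch lengths C→16/3, I→8/3; new cluster CI
  updated: d(B,CI)=9/2, d(CI,V)=11, d(CI,Y)=21/2
step 2: merge (B,Y) at d=3, Q=-37; branch lengths B→1/2, Y→5/2; new cluster BY
  updated: d(BY,CI)=6, d(BY,V)=19/2
step 3: merge (BY,CI) at d=6, Q=-53/2; branch lengths BY→9/4, CI→15/4; new cluster BCIY
  updated: d(BCIY,V)=29/4
step 4: merge (BCIY,V) at d=29/4; branch lengths BCIY→29/8, V→29/8; new cluster BCIVY
final tree: (((B:1/2,Y:5/2):9/4,(C:16/3,I:8/3):15/4):29/8,V:29/8)
total length: 97/4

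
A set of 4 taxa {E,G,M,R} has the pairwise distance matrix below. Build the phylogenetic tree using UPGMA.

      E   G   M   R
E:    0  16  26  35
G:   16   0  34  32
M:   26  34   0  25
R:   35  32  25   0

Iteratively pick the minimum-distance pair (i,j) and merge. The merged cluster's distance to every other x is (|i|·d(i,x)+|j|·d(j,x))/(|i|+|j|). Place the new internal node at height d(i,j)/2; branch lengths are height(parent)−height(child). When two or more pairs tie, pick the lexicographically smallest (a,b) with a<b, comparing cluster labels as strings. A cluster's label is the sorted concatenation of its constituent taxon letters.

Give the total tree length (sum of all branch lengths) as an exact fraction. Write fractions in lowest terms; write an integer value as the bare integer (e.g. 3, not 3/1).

1. join E+G (d=16) ⇒ EG; edges |E|=8, |G|=8
  updated: d(EG,M)=30, d(EG,R)=67/2
2. join M+R (d=25) ⇒ MR; edges |M|=25/2, |R|=25/2
  updated: d(EG,MR)=127/4
3. join EG+MR (d=127/4) ⇒ EGMR; edges |EG|=63/8, |MR|=27/8
final tree: ((E:8,G:8):63/8,(M:25/2,R:25/2):27/8)
total length: 209/4

209/4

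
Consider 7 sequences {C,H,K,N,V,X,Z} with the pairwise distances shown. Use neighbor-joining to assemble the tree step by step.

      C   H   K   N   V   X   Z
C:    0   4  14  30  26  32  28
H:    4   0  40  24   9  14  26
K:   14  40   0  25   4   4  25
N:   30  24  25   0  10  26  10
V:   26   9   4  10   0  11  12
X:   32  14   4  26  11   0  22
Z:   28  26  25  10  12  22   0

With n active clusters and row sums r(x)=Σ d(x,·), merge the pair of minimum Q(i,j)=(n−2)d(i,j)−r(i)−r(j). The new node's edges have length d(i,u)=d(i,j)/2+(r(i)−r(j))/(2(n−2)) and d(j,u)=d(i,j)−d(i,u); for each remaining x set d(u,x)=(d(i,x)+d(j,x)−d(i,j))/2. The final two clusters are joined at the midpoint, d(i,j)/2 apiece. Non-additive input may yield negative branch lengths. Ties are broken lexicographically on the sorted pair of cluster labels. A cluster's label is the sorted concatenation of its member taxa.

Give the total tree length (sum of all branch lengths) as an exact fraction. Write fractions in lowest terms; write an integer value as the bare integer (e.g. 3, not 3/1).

iteration 1: select C,H (d=4, Q=-231); attach at lengths (37/10, 3/10); label the merged cluster CH
  updated: d(CH,K)=25, d(CH,N)=25, d(CH,V)=31/2, d(CH,X)=21, d(CH,Z)=25
iteration 2: select K,X (d=4, Q=-151); attach at lengths (15/8, 17/8); label the merged cluster KX
  updated: d(CH,KX)=21, d(KX,N)=47/2, d(KX,V)=11/2, d(KX,Z)=43/2
iteration 3: select N,Z (d=10, Q=-107); attach at lengths (5, 5); label the merged cluster NZ
  updated: d(CH,NZ)=20, d(KX,NZ)=35/2, d(NZ,V)=6
iteration 4: select CH,NZ (d=20, Q=-60); attach at lengths (53/4, 27/4); label the merged cluster CHNZ
  updated: d(CHNZ,KX)=37/4, d(CHNZ,V)=3/4
iteration 5: select CHNZ,KX (d=37/4, Q=-31/2); attach at lengths (9/4, 7); label the merged cluster CHKNXZ
  updated: d(CHKNXZ,V)=-3/2
iteration 6: select CHKNXZ,V (d=-3/2); attach at lengths (-3/4, -3/4); label the merged cluster CHKNVXZ
final tree: ((((C:37/10,H:3/10):53/4,(N:5,Z:5):27/4):9/4,(K:15/8,X:17/8):7):-3/4,V:-3/4)
total length: 183/4

183/4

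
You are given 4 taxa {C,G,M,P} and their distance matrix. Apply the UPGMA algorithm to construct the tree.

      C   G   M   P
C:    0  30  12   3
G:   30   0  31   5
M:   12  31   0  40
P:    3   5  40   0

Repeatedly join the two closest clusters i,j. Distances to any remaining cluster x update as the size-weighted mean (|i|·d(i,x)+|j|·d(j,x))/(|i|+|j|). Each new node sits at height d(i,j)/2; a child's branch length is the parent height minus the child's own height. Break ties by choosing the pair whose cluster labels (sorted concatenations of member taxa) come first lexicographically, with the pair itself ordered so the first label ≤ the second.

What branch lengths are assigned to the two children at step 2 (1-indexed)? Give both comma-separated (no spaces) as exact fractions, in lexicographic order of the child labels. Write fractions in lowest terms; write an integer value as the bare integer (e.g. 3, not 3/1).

29/4,35/4

step 1: merge (C,P) at d=3; branch lengths C→3/2, P→3/2; new cluster CP
  updated: d(CP,G)=35/2, d(CP,M)=26
step 2: merge (CP,G) at d=35/2; branch lengths CP→29/4, G→35/4; new cluster CGP
  updated: d(CGP,M)=83/3
step 3: merge (CGP,M) at d=83/3; branch lengths CGP→61/12, M→83/6; new cluster CGMP
final tree: (((C:3/2,P:3/2):29/4,G:35/4):61/12,M:83/6)
total length: 455/12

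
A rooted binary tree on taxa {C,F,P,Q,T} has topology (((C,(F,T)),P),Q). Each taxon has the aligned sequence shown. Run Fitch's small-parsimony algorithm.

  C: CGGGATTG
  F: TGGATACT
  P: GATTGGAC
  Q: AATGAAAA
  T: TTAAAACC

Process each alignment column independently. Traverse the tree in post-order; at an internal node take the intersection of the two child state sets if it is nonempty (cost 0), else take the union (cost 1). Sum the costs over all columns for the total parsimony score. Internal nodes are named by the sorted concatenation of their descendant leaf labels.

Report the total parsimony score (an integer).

site 0, node FT: F={T} ∩ T={T} → {T} (+0)
site 0, node CFT: C={C} ∪ FT={T} → {C,T} (+1)
site 0, node CFPT: CFT={C,T} ∪ P={G} → {C,G,T} (+1)
site 0, node CFPQT: CFPT={C,G,T} ∪ Q={A} → {A,C,G,T} (+1)
site 1, node FT: F={G} ∪ T={T} → {G,T} (+1)
site 1, node CFT: C={G} ∩ FT={G,T} → {G} (+0)
site 1, node CFPT: CFT={G} ∪ P={A} → {A,G} (+1)
site 1, node CFPQT: CFPT={A,G} ∩ Q={A} → {A} (+0)
site 2, node FT: F={G} ∪ T={A} → {A,G} (+1)
site 2, node CFT: C={G} ∩ FT={A,G} → {G} (+0)
site 2, node CFPT: CFT={G} ∪ P={T} → {G,T} (+1)
site 2, node CFPQT: CFPT={G,T} ∩ Q={T} → {T} (+0)
site 3, node FT: F={A} ∩ T={A} → {A} (+0)
site 3, node CFT: C={G} ∪ FT={A} → {A,G} (+1)
site 3, node CFPT: CFT={A,G} ∪ P={T} → {A,G,T} (+1)
site 3, node CFPQT: CFPT={A,G,T} ∩ Q={G} → {G} (+0)
site 4, node FT: F={T} ∪ T={A} → {A,T} (+1)
site 4, node CFT: C={A} ∩ FT={A,T} → {A} (+0)
site 4, node CFPT: CFT={A} ∪ P={G} → {A,G} (+1)
site 4, node CFPQT: CFPT={A,G} ∩ Q={A} → {A} (+0)
site 5, node FT: F={A} ∩ T={A} → {A} (+0)
site 5, node CFT: C={T} ∪ FT={A} → {A,T} (+1)
site 5, node CFPT: CFT={A,T} ∪ P={G} → {A,G,T} (+1)
site 5, node CFPQT: CFPT={A,G,T} ∩ Q={A} → {A} (+0)
site 6, node FT: F={C} ∩ T={C} → {C} (+0)
site 6, node CFT: C={T} ∪ FT={C} → {C,T} (+1)
site 6, node CFPT: CFT={C,T} ∪ P={A} → {A,C,T} (+1)
site 6, node CFPQT: CFPT={A,C,T} ∩ Q={A} → {A} (+0)
site 7, node FT: F={T} ∪ T={C} → {C,T} (+1)
site 7, node CFT: C={G} ∪ FT={C,T} → {C,G,T} (+1)
site 7, node CFPT: CFT={C,G,T} ∩ P={C} → {C} (+0)
site 7, node CFPQT: CFPT={C} ∪ Q={A} → {A,C} (+1)
per-site changes: [3, 2, 2, 2, 2, 2, 2, 3]; total = 18

18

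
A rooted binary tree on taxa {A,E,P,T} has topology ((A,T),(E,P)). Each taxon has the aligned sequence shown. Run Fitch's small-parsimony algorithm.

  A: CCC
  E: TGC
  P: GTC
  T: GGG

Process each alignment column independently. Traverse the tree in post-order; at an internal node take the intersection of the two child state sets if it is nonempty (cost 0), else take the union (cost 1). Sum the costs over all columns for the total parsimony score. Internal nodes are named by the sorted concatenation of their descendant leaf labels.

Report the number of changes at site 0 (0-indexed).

2

[col 0] AT: children A:{C}, T:{G} ∪→ {C,G}; cost 1
[col 0] EP: children E:{T}, P:{G} ∪→ {G,T}; cost 1
[col 0] AEPT: children AT:{C,G}, EP:{G,T} ∩→ {G}; cost 0
[col 1] AT: children A:{C}, T:{G} ∪→ {C,G}; cost 1
[col 1] EP: children E:{G}, P:{T} ∪→ {G,T}; cost 1
[col 1] AEPT: children AT:{C,G}, EP:{G,T} ∩→ {G}; cost 0
[col 2] AT: children A:{C}, T:{G} ∪→ {C,G}; cost 1
[col 2] EP: children E:{C}, P:{C} ∩→ {C}; cost 0
[col 2] AEPT: children AT:{C,G}, EP:{C} ∩→ {C}; cost 0
per-site changes: [2, 2, 1]; total = 5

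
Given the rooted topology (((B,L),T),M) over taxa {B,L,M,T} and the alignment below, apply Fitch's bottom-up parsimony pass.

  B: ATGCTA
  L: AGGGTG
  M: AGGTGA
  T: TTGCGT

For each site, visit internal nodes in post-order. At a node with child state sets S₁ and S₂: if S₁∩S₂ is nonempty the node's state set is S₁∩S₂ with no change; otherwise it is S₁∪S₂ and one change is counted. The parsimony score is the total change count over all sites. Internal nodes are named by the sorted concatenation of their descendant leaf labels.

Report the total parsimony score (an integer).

8

[col 0] BL: children B:{A}, L:{A} ∩→ {A}; cost 0
[col 0] BLT: children BL:{A}, T:{T} ∪→ {A,T}; cost 1
[col 0] BLMT: children BLT:{A,T}, M:{A} ∩→ {A}; cost 0
[col 1] BL: children B:{T}, L:{G} ∪→ {G,T}; cost 1
[col 1] BLT: children BL:{G,T}, T:{T} ∩→ {T}; cost 0
[col 1] BLMT: children BLT:{T}, M:{G} ∪→ {G,T}; cost 1
[col 2] BL: children B:{G}, L:{G} ∩→ {G}; cost 0
[col 2] BLT: children BL:{G}, T:{G} ∩→ {G}; cost 0
[col 2] BLMT: children BLT:{G}, M:{G} ∩→ {G}; cost 0
[col 3] BL: children B:{C}, L:{G} ∪→ {C,G}; cost 1
[col 3] BLT: children BL:{C,G}, T:{C} ∩→ {C}; cost 0
[col 3] BLMT: children BLT:{C}, M:{T} ∪→ {C,T}; cost 1
[col 4] BL: children B:{T}, L:{T} ∩→ {T}; cost 0
[col 4] BLT: children BL:{T}, T:{G} ∪→ {G,T}; cost 1
[col 4] BLMT: children BLT:{G,T}, M:{G} ∩→ {G}; cost 0
[col 5] BL: children B:{A}, L:{G} ∪→ {A,G}; cost 1
[col 5] BLT: children BL:{A,G}, T:{T} ∪→ {A,G,T}; cost 1
[col 5] BLMT: children BLT:{A,G,T}, M:{A} ∩→ {A}; cost 0
per-site changes: [1, 2, 0, 2, 1, 2]; total = 8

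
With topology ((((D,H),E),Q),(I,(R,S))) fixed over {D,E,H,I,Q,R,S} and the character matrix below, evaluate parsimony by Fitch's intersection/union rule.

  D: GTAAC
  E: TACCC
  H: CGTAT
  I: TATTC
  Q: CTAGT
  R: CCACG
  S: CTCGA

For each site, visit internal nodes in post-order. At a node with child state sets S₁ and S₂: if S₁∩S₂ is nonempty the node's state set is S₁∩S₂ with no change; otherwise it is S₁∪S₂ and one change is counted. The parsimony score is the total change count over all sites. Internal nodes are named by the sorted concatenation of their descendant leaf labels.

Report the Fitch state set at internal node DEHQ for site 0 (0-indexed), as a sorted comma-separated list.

[col 0] DH: children D:{G}, H:{C} ∪→ {C,G}; cost 1
[col 0] DEH: children DH:{C,G}, E:{T} ∪→ {C,G,T}; cost 1
[col 0] DEHQ: children DEH:{C,G,T}, Q:{C} ∩→ {C}; cost 0
[col 0] RS: children R:{C}, S:{C} ∩→ {C}; cost 0
[col 0] IRS: children I:{T}, RS:{C} ∪→ {C,T}; cost 1
[col 0] DEHIQRS: children DEHQ:{C}, IRS:{C,T} ∩→ {C}; cost 0
[col 1] DH: children D:{T}, H:{G} ∪→ {G,T}; cost 1
[col 1] DEH: children DH:{G,T}, E:{A} ∪→ {A,G,T}; cost 1
[col 1] DEHQ: children DEH:{A,G,T}, Q:{T} ∩→ {T}; cost 0
[col 1] RS: children R:{C}, S:{T} ∪→ {C,T}; cost 1
[col 1] IRS: children I:{A}, RS:{C,T} ∪→ {A,C,T}; cost 1
[col 1] DEHIQRS: children DEHQ:{T}, IRS:{A,C,T} ∩→ {T}; cost 0
[col 2] DH: children D:{A}, H:{T} ∪→ {A,T}; cost 1
[col 2] DEH: children DH:{A,T}, E:{C} ∪→ {A,C,T}; cost 1
[col 2] DEHQ: children DEH:{A,C,T}, Q:{A} ∩→ {A}; cost 0
[col 2] RS: children R:{A}, S:{C} ∪→ {A,C}; cost 1
[col 2] IRS: children I:{T}, RS:{A,C} ∪→ {A,C,T}; cost 1
[col 2] DEHIQRS: children DEHQ:{A}, IRS:{A,C,T} ∩→ {A}; cost 0
[col 3] DH: children D:{A}, H:{A} ∩→ {A}; cost 0
[col 3] DEH: children DH:{A}, E:{C} ∪→ {A,C}; cost 1
[col 3] DEHQ: children DEH:{A,C}, Q:{G} ∪→ {A,C,G}; cost 1
[col 3] RS: children R:{C}, S:{G} ∪→ {C,G}; cost 1
[col 3] IRS: children I:{T}, RS:{C,G} ∪→ {C,G,T}; cost 1
[col 3] DEHIQRS: children DEHQ:{A,C,G}, IRS:{C,G,T} ∩→ {C,G}; cost 0
[col 4] DH: children D:{C}, H:{T} ∪→ {C,T}; cost 1
[col 4] DEH: children DH:{C,T}, E:{C} ∩→ {C}; cost 0
[col 4] DEHQ: children DEH:{C}, Q:{T} ∪→ {C,T}; cost 1
[col 4] RS: children R:{G}, S:{A} ∪→ {A,G}; cost 1
[col 4] IRS: children I:{C}, RS:{A,G} ∪→ {A,C,G}; cost 1
[col 4] DEHIQRS: children DEHQ:{C,T}, IRS:{A,C,G} ∩→ {C}; cost 0
per-site changes: [3, 4, 4, 4, 4]; total = 19

C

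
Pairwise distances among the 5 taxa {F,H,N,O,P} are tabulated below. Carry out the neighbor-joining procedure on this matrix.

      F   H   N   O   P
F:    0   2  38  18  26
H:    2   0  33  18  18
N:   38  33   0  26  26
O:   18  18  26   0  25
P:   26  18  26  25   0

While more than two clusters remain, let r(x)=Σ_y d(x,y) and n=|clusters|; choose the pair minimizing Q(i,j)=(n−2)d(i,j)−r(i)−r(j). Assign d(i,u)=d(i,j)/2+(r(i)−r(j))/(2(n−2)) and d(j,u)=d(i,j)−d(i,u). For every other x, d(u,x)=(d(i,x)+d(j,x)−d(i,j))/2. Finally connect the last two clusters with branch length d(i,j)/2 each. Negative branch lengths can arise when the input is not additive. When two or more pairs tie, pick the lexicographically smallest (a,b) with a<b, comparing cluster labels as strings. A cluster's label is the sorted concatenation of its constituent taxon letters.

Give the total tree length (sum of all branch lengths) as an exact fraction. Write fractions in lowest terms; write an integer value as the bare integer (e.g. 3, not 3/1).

401/8

iteration 1: select F,H (d=2, Q=-149); attach at lengths (19/6, -7/6); label the merged cluster FH
  updated: d(FH,N)=69/2, d(FH,O)=17, d(FH,P)=21
iteration 2: select FH,O (d=17, Q=-213/2); attach at lengths (77/8, 59/8); label the merged cluster FHO
  updated: d(FHO,N)=87/4, d(FHO,P)=29/2
iteration 3: select FHO,N (d=87/4, Q=-249/4); attach at lengths (41/8, 133/8); label the merged cluster FHNO
  updated: d(FHNO,P)=75/8
iteration 4: select FHNO,P (d=75/8); attach at lengths (75/16, 75/16); label the merged cluster FHNOP
final tree: ((((F:19/6,H:-7/6):77/8,O:59/8):41/8,N:133/8):75/16,P:75/16)
total length: 401/8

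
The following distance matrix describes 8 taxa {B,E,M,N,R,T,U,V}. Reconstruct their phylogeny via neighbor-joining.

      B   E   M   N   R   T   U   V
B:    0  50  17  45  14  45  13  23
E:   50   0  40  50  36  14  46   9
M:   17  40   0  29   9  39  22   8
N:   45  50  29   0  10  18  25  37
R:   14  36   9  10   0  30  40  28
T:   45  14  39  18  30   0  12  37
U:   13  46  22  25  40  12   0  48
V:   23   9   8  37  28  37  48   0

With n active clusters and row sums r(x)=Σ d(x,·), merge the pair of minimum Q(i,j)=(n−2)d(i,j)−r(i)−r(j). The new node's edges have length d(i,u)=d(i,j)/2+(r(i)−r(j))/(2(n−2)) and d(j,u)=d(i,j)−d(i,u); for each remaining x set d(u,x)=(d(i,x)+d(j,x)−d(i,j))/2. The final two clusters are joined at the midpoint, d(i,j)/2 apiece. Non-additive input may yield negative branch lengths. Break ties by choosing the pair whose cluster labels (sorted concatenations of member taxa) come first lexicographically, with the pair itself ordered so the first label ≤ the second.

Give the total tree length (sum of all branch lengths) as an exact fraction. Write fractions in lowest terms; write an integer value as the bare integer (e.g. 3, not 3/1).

673/8

iteration 1: select E,V (d=9, Q=-381); attach at lengths (109/12, -1/12); label the merged cluster EV
  updated: d(B,EV)=32, d(EV,M)=39/2, d(EV,N)=39, d(EV,R)=55/2, d(EV,T)=21, d(EV,U)=85/2
iteration 2: select T,U (d=12, Q=-519/2); attach at lengths (141/20, 99/20); label the merged cluster TU
  updated: d(B,TU)=23, d(EV,TU)=103/4, d(M,TU)=49/2, d(N,TU)=31/2, d(R,TU)=29
iteration 3: select N,TU (d=31/2, Q=-777/4); attach at lengths (331/32, 165/32); label the merged cluster NTU
  updated: d(B,NTU)=105/4, d(EV,NTU)=197/8, d(M,NTU)=19, d(NTU,R)=47/4
iteration 4: select EV,NTU (d=197/8, Q=-891/8); attach at lengths (767/48, 415/48); label the merged cluster ENTUV
  updated: d(B,ENTUV)=269/16, d(ENTUV,M)=111/16, d(ENTUV,R)=117/16
iteration 5: select B,R (d=14, Q=-401/8); attach at lengths (91/8, 21/8); label the merged cluster BR
  updated: d(BR,ENTUV)=81/16, d(BR,M)=6
iteration 6: select BR,ENTUV (d=81/16, Q=-18); attach at lengths (33/16, 3); label the merged cluster BENRTUV
  updated: d(BENRTUV,M)=63/16
iteration 7: select BENRTUV,M (d=63/16); attach at lengths (63/32, 63/32); label the merged cluster BEMNRTUV
final tree: (((B:91/8,R:21/8):33/16,((E:109/12,V:-1/12):767/48,(N:331/32,(T:141/20,U:99/20):165/32):415/48):3):63/32,M:63/32)
total length: 673/8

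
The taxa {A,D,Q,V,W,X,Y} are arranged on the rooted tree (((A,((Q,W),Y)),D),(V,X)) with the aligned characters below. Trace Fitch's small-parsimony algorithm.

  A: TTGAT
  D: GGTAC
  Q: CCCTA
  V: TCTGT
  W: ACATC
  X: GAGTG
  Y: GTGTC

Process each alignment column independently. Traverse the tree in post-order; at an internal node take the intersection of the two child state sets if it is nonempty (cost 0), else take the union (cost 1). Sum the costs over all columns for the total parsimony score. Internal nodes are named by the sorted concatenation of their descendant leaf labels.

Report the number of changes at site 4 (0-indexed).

4

QW@0: {C} ∪ {A} = {A,C} (union, +1)
QWY@0: {A,C} ∪ {G} = {A,C,G} (union, +1)
AQWY@0: {T} ∪ {A,C,G} = {A,C,G,T} (union, +1)
ADQWY@0: {A,C,G,T} ∩ {G} = {G} (intersection, +0)
VX@0: {T} ∪ {G} = {G,T} (union, +1)
ADQVWXY@0: {G} ∩ {G,T} = {G} (intersection, +0)
QW@1: {C} ∩ {C} = {C} (intersection, +0)
QWY@1: {C} ∪ {T} = {C,T} (union, +1)
AQWY@1: {T} ∩ {C,T} = {T} (intersection, +0)
ADQWY@1: {T} ∪ {G} = {G,T} (union, +1)
VX@1: {C} ∪ {A} = {A,C} (union, +1)
ADQVWXY@1: {G,T} ∪ {A,C} = {A,C,G,T} (union, +1)
QW@2: {C} ∪ {A} = {A,C} (union, +1)
QWY@2: {A,C} ∪ {G} = {A,C,G} (union, +1)
AQWY@2: {G} ∩ {A,C,G} = {G} (intersection, +0)
ADQWY@2: {G} ∪ {T} = {G,T} (union, +1)
VX@2: {T} ∪ {G} = {G,T} (union, +1)
ADQVWXY@2: {G,T} ∩ {G,T} = {G,T} (intersection, +0)
QW@3: {T} ∩ {T} = {T} (intersection, +0)
QWY@3: {T} ∩ {T} = {T} (intersection, +0)
AQWY@3: {A} ∪ {T} = {A,T} (union, +1)
ADQWY@3: {A,T} ∩ {A} = {A} (intersection, +0)
VX@3: {G} ∪ {T} = {G,T} (union, +1)
ADQVWXY@3: {A} ∪ {G,T} = {A,G,T} (union, +1)
QW@4: {A} ∪ {C} = {A,C} (union, +1)
QWY@4: {A,C} ∩ {C} = {C} (intersection, +0)
AQWY@4: {T} ∪ {C} = {C,T} (union, +1)
ADQWY@4: {C,T} ∩ {C} = {C} (intersection, +0)
VX@4: {T} ∪ {G} = {G,T} (union, +1)
ADQVWXY@4: {C} ∪ {G,T} = {C,G,T} (union, +1)
per-site changes: [4, 4, 4, 3, 4]; total = 19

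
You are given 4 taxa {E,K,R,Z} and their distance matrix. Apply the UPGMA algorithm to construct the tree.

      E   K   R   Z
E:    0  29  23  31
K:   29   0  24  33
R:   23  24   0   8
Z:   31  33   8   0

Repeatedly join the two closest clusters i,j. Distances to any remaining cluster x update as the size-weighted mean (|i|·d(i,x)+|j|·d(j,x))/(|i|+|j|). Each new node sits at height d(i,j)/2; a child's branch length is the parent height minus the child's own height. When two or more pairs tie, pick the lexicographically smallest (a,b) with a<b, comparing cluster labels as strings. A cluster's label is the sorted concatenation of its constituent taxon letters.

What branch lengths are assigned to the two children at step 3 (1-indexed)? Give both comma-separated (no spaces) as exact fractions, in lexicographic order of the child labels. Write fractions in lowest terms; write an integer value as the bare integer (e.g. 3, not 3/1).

5/6,43/3

step 1: merge (R,Z) at d=8; branch lengths R→4, Z→4; new cluster RZ
  updated: d(E,RZ)=27, d(K,RZ)=57/2
step 2: merge (E,RZ) at d=27; branch lengths E→27/2, RZ→19/2; new cluster ERZ
  updated: d(ERZ,K)=86/3
step 3: merge (ERZ,K) at d=86/3; branch lengths ERZ→5/6, K→43/3; new cluster EKRZ
final tree: ((E:27/2,(R:4,Z:4):19/2):5/6,K:43/3)
total length: 277/6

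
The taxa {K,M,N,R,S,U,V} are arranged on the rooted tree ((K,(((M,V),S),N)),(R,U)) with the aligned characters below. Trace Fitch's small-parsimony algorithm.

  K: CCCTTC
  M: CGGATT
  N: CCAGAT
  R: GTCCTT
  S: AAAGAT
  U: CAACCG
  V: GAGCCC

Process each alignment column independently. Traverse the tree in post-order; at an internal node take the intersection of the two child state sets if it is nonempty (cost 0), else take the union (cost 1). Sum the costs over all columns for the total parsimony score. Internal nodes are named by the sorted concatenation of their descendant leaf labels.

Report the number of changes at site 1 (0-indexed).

4

site 0, node MV: M={C} ∪ V={G} → {C,G} (+1)
site 0, node MSV: MV={C,G} ∪ S={A} → {A,C,G} (+1)
site 0, node MNSV: MSV={A,C,G} ∩ N={C} → {C} (+0)
site 0, node KMNSV: K={C} ∩ MNSV={C} → {C} (+0)
site 0, node RU: R={G} ∪ U={C} → {C,G} (+1)
site 0, node KMNRSUV: KMNSV={C} ∩ RU={C,G} → {C} (+0)
site 1, node MV: M={G} ∪ V={A} → {A,G} (+1)
site 1, node MSV: MV={A,G} ∩ S={A} → {A} (+0)
site 1, node MNSV: MSV={A} ∪ N={C} → {A,C} (+1)
site 1, node KMNSV: K={C} ∩ MNSV={A,C} → {C} (+0)
site 1, node RU: R={T} ∪ U={A} → {A,T} (+1)
site 1, node KMNRSUV: KMNSV={C} ∪ RU={A,T} → {A,C,T} (+1)
site 2, node MV: M={G} ∩ V={G} → {G} (+0)
site 2, node MSV: MV={G} ∪ S={A} → {A,G} (+1)
site 2, node MNSV: MSV={A,G} ∩ N={A} → {A} (+0)
site 2, node KMNSV: K={C} ∪ MNSV={A} → {A,C} (+1)
site 2, node RU: R={C} ∪ U={A} → {A,C} (+1)
site 2, node KMNRSUV: KMNSV={A,C} ∩ RU={A,C} → {A,C} (+0)
site 3, node MV: M={A} ∪ V={C} → {A,C} (+1)
site 3, node MSV: MV={A,C} ∪ S={G} → {A,C,G} (+1)
site 3, node MNSV: MSV={A,C,G} ∩ N={G} → {G} (+0)
site 3, node KMNSV: K={T} ∪ MNSV={G} → {G,T} (+1)
site 3, node RU: R={C} ∩ U={C} → {C} (+0)
site 3, node KMNRSUV: KMNSV={G,T} ∪ RU={C} → {C,G,T} (+1)
site 4, node MV: M={T} ∪ V={C} → {C,T} (+1)
site 4, node MSV: MV={C,T} ∪ S={A} → {A,C,T} (+1)
site 4, node MNSV: MSV={A,C,T} ∩ N={A} → {A} (+0)
site 4, node KMNSV: K={T} ∪ MNSV={A} → {A,T} (+1)
site 4, node RU: R={T} ∪ U={C} → {C,T} (+1)
site 4, node KMNRSUV: KMNSV={A,T} ∩ RU={C,T} → {T} (+0)
site 5, node MV: M={T} ∪ V={C} → {C,T} (+1)
site 5, node MSV: MV={C,T} ∩ S={T} → {T} (+0)
site 5, node MNSV: MSV={T} ∩ N={T} → {T} (+0)
site 5, node KMNSV: K={C} ∪ MNSV={T} → {C,T} (+1)
site 5, node RU: R={T} ∪ U={G} → {G,T} (+1)
site 5, node KMNRSUV: KMNSV={C,T} ∩ RU={G,T} → {T} (+0)
per-site changes: [3, 4, 3, 4, 4, 3]; total = 21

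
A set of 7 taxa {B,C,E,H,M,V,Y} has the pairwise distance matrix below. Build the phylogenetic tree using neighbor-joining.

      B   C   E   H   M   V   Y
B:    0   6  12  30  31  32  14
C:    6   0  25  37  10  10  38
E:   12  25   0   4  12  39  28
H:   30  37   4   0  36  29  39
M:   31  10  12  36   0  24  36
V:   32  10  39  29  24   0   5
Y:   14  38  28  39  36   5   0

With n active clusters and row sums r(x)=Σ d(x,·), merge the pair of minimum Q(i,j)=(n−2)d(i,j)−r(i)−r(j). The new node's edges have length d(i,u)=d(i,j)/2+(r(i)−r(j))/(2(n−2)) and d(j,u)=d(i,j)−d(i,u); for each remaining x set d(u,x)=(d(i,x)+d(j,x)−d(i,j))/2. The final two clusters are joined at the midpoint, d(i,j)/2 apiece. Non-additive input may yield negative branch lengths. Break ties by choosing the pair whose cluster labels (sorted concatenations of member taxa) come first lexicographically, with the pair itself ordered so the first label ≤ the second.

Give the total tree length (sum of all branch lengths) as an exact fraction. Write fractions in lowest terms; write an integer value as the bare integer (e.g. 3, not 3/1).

step 1: merge (E,H) at d=4, Q=-275; branch lengths E→-7/2, H→15/2; new cluster EH
  updated: d(B,EH)=19, d(C,EH)=29, d(EH,M)=22, d(EH,V)=32, d(EH,Y)=63/2
step 2: merge (V,Y) at d=5, Q=-415/2; branch lengths V→-3/16, Y→83/16; new cluster VY
  updated: d(B,VY)=41/2, d(C,VY)=43/2, d(EH,VY)=117/4, d(M,VY)=55/2
step 3: merge (C,M) at d=10, Q=-127; branch lengths C→1, M→9; new cluster CM
  updated: d(B,CM)=27/2, d(CM,EH)=41/2, d(CM,VY)=39/2
step 4: merge (B,EH) at d=19, Q=-335/4; branch lengths B→89/16, EH→215/16; new cluster BEH
  updated: d(BEH,CM)=15/2, d(BEH,VY)=123/8
step 5: merge (BEH,CM) at d=15/2, Q=-339/8; branch lengths BEH→27/16, CM→93/16; new cluster BCEHM
  updated: d(BCEHM,VY)=219/16
step 6: merge (BCEHM,VY) at d=219/16; branch lengths BCEHM→219/32, VY→219/32; new cluster BCEHMVY
final tree: (((B:89/16,(E:-7/2,H:15/2):215/16):27/16,(C:1,M:9):93/16):219/32,(V:-3/16,Y:83/16):219/32)
total length: 947/16

947/16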